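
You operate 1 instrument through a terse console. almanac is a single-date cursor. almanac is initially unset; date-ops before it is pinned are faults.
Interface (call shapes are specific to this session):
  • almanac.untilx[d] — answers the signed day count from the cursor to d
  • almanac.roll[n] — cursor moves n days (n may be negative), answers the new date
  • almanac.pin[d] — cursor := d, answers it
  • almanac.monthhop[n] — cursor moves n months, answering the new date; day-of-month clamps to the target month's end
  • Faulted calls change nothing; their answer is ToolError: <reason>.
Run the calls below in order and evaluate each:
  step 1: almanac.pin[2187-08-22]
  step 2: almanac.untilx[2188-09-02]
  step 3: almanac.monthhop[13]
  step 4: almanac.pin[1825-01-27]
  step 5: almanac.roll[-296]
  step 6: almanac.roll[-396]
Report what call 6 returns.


Answer: 1823-03-07

Derivation:
>>> almanac.pin d=2187-08-22
= 2187-08-22
>>> almanac.untilx d=2188-09-02
= 377
>>> almanac.monthhop n=13
= 2188-09-22
>>> almanac.pin d=1825-01-27
= 1825-01-27
>>> almanac.roll n=-296
= 1824-04-06
>>> almanac.roll n=-396
= 1823-03-07


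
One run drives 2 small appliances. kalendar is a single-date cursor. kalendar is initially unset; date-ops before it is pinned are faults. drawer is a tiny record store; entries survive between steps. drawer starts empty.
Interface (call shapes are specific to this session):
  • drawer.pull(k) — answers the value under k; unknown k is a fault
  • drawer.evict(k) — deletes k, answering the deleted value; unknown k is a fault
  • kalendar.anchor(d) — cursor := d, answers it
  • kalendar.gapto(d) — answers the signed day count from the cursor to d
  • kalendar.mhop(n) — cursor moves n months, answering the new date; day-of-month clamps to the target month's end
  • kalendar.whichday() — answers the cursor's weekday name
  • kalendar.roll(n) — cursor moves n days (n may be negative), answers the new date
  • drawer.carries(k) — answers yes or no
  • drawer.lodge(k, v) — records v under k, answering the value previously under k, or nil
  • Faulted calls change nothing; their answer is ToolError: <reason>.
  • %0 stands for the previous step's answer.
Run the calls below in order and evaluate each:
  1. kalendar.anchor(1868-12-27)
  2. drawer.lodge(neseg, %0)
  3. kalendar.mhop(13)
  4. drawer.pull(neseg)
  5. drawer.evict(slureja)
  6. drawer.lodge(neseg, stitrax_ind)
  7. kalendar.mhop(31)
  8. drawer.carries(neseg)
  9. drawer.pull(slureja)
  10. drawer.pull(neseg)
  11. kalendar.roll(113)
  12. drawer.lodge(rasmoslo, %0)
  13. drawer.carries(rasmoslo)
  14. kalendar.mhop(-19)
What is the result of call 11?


Answer: 1872-12-18

Derivation:
I invoke kalendar.anchor passing d: 1868-12-27: 1868-12-27.
Now I run drawer.lodge passing k: neseg, v: %0, and get nil.
Next I call kalendar.mhop passing n: 13, — result: 1870-01-27.
Calling drawer.pull passing k: neseg, and observe 1868-12-27.
Then drawer.evict passing k: slureja, and get ToolError: no such key slureja.
Invoking drawer.lodge passing k: neseg, v: stitrax_ind, and observe 1868-12-27.
Next I call kalendar.mhop passing n: 31, and see 1872-08-27.
I try drawer.carries passing k: neseg, giving yes.
Using drawer.pull passing k: slureja, yielding ToolError: no such key slureja.
Calling drawer.pull passing k: neseg, giving stitrax_ind.
Next I call kalendar.roll passing n: 113, — result: 1872-12-18.
Then drawer.lodge passing k: rasmoslo, v: %0, giving nil.
Invoking drawer.carries passing k: rasmoslo, — result: yes.
I run kalendar.mhop passing n: -19, — result: 1871-05-18.


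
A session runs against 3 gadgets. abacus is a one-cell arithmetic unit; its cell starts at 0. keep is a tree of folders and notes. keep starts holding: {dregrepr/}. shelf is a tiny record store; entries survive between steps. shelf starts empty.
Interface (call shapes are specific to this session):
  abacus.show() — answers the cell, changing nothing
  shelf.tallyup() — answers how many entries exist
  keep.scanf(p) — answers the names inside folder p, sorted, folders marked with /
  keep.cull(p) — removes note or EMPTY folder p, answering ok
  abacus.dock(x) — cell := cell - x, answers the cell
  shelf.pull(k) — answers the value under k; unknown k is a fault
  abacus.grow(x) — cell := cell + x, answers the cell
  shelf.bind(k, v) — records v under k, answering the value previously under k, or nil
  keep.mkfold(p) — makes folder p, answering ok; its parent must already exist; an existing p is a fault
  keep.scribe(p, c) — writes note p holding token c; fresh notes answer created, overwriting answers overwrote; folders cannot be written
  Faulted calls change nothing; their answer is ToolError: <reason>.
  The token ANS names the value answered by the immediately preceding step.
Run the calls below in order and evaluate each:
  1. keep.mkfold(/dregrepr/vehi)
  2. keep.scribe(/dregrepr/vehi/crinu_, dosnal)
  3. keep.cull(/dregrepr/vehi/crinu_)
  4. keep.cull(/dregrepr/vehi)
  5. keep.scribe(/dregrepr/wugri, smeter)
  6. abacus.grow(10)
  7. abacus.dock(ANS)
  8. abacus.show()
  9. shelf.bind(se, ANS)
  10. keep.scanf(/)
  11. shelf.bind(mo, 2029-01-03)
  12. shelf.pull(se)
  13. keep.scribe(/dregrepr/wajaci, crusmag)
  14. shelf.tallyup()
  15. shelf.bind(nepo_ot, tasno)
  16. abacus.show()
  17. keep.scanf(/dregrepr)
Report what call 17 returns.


Answer: [wajaci, wugri]

Derivation:
Then mkfold passing p=/dregrepr/vehi, — result: ok.
Calling scribe passing p=/dregrepr/vehi/crinu_, c=dosnal, and observe created.
Using cull passing p=/dregrepr/vehi/crinu_: ok.
I call cull passing p=/dregrepr/vehi, and get ok.
I invoke scribe passing p=/dregrepr/wugri, c=smeter, giving created.
Then grow passing x=10, and see 10.
Next I call dock passing x=ANS, which returns 0.
Next I call show(), and get 0.
I try bind passing k=se, v=ANS, — result: nil.
I call scanf passing p=/: [dregrepr/].
I run bind passing k=mo, v=2029-01-03, and get nil.
I run pull passing k=se, and see 0.
I invoke scribe passing p=/dregrepr/wajaci, c=crusmag, and get created.
Next I call tallyup, and see 2.
Using bind passing k=nepo_ot, v=tasno, giving nil.
I call show(), and see 0.
I try scanf passing p=/dregrepr, and get [wajaci, wugri].


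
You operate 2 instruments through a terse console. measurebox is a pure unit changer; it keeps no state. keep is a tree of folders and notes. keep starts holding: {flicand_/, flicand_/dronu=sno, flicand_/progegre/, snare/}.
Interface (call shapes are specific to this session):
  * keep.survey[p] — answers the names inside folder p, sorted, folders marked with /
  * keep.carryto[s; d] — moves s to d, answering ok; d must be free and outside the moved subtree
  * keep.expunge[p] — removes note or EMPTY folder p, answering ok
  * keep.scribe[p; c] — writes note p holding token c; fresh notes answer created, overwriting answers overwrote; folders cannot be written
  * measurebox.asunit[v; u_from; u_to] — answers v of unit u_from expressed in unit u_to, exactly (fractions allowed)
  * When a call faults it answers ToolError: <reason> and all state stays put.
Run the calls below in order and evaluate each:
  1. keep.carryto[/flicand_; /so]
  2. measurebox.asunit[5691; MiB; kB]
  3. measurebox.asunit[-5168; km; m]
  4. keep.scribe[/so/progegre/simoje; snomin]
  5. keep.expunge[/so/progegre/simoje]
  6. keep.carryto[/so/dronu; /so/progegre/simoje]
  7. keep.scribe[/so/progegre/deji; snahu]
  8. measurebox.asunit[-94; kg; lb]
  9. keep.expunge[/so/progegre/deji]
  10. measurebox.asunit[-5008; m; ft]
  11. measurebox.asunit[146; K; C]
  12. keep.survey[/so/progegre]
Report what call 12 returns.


Answer: [simoje]

Derivation:
CALL carryto[s: /flicand_; d: /so]
RET  ok
CALL asunit[v: 5691; u_from: MiB; u_to: kB]
RET  745930752/125
CALL asunit[v: -5168; u_from: km; u_to: m]
RET  -5168000
CALL scribe[p: /so/progegre/simoje; c: snomin]
RET  created
CALL expunge[p: /so/progegre/simoje]
RET  ok
CALL carryto[s: /so/dronu; d: /so/progegre/simoje]
RET  ok
CALL scribe[p: /so/progegre/deji; c: snahu]
RET  created
CALL asunit[v: -94; u_from: kg; u_to: lb]
RET  -9400000000/45359237
CALL expunge[p: /so/progegre/deji]
RET  ok
CALL asunit[v: -5008; u_from: m; u_to: ft]
RET  -6260000/381
CALL asunit[v: 146; u_from: K; u_to: C]
RET  -2543/20
CALL survey[p: /so/progegre]
RET  [simoje]


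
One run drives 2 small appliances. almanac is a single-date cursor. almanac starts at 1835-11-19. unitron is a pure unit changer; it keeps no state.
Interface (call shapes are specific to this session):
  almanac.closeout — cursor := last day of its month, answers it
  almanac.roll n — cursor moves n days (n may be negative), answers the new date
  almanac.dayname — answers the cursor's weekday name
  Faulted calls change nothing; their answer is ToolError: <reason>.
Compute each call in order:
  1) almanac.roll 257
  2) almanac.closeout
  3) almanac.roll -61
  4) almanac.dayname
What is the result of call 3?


Do: almanac.roll[n='257']
See: 1836-08-02
Do: almanac.closeout[]
See: 1836-08-31
Do: almanac.roll[n='-61']
See: 1836-07-01
Do: almanac.dayname[]
See: Friday

Answer: 1836-07-01


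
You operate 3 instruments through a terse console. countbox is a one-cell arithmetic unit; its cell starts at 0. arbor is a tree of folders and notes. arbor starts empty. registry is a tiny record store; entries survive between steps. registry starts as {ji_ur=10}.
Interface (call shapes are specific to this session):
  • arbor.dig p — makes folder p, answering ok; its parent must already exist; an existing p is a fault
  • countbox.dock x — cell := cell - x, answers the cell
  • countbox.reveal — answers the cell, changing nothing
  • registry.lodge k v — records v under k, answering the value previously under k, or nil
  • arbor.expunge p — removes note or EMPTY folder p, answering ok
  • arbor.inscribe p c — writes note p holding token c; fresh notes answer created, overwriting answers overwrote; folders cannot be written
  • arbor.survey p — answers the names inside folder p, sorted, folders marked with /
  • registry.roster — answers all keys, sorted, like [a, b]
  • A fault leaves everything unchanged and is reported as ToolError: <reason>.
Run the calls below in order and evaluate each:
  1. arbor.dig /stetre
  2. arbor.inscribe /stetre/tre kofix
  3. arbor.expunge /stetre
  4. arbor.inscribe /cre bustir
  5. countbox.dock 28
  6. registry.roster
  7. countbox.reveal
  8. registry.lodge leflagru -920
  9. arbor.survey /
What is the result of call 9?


Answer: [cre, stetre/]

Derivation:
$ arbor.dig p=/stetre
= ok
$ arbor.inscribe p=/stetre/tre c=kofix
= created
$ arbor.expunge p=/stetre
= ToolError: not empty
$ arbor.inscribe p=/cre c=bustir
= created
$ countbox.dock x=28
= -28
$ registry.roster
= [ji_ur]
$ countbox.reveal
= -28
$ registry.lodge k=leflagru v=-920
= nil
$ arbor.survey p=/
= [cre, stetre/]


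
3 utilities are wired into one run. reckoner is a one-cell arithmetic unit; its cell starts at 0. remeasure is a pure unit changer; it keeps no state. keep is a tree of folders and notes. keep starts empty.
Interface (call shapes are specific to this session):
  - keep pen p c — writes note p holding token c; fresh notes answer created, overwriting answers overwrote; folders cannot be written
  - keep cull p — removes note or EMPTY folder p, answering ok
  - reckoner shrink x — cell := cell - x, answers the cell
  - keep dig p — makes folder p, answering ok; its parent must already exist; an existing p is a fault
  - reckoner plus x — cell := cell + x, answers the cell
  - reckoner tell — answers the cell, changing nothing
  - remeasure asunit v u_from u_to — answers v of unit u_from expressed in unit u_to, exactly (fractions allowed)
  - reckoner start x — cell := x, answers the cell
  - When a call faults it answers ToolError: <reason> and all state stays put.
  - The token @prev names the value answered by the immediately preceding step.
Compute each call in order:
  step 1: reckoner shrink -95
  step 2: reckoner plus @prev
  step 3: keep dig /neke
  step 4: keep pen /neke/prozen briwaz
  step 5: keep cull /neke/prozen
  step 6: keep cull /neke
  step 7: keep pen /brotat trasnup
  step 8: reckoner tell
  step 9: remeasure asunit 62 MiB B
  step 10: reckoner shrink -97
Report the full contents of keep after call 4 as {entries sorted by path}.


Step: reckoner shrink[-95]
Result: 95
Step: reckoner plus[@prev]
Result: 190
Step: keep dig[/neke]
Result: ok
Step: keep pen[/neke/prozen; briwaz]
Result: created
Step: keep cull[/neke/prozen]
Result: ok
Step: keep cull[/neke]
Result: ok
Step: keep pen[/brotat; trasnup]
Result: created
Step: reckoner tell[]
Result: 190
Step: remeasure asunit[62; MiB; B]
Result: 65011712
Step: reckoner shrink[-97]
Result: 287

Answer: {neke/, neke/prozen=briwaz}


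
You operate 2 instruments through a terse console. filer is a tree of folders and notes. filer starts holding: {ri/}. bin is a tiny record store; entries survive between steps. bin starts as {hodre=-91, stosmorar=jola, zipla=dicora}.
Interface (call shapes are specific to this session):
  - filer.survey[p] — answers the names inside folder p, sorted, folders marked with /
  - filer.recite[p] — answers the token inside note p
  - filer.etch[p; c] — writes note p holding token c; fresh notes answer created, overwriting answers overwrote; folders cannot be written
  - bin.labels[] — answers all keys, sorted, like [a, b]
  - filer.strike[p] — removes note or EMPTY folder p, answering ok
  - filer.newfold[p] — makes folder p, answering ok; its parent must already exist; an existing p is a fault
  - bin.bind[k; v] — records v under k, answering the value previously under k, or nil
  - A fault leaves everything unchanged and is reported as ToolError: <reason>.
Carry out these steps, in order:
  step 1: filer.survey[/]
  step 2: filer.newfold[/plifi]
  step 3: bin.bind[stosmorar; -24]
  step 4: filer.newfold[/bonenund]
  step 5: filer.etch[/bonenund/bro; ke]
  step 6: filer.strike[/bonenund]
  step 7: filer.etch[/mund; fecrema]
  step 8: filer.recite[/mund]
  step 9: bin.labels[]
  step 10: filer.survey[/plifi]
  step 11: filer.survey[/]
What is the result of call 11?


Act: filer.survey[p=/]
Obs: [ri/]
Act: filer.newfold[p=/plifi]
Obs: ok
Act: bin.bind[k=stosmorar; v=-24]
Obs: jola
Act: filer.newfold[p=/bonenund]
Obs: ok
Act: filer.etch[p=/bonenund/bro; c=ke]
Obs: created
Act: filer.strike[p=/bonenund]
Obs: ToolError: not empty
Act: filer.etch[p=/mund; c=fecrema]
Obs: created
Act: filer.recite[p=/mund]
Obs: fecrema
Act: bin.labels[]
Obs: [hodre, stosmorar, zipla]
Act: filer.survey[p=/plifi]
Obs: []
Act: filer.survey[p=/]
Obs: [bonenund/, mund, plifi/, ri/]

Answer: [bonenund/, mund, plifi/, ri/]


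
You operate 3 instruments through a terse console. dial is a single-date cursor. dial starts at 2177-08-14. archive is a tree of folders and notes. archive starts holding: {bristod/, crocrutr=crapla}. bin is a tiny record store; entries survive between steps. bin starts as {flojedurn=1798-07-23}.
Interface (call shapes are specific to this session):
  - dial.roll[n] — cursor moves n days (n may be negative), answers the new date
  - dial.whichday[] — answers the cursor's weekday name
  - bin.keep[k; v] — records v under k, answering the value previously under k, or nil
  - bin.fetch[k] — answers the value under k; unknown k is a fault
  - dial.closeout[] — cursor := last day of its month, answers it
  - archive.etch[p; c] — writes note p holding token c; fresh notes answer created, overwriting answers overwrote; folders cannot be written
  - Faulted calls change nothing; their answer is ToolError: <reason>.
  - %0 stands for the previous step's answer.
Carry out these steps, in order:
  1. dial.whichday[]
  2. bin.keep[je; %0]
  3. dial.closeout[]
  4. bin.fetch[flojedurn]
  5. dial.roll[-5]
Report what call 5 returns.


Answer: 2177-08-26

Derivation:
-- 1. dial.whichday() == Thursday
-- 2. bin.keep(je, %0) == nil
-- 3. dial.closeout() == 2177-08-31
-- 4. bin.fetch(flojedurn) == 1798-07-23
-- 5. dial.roll(-5) == 2177-08-26


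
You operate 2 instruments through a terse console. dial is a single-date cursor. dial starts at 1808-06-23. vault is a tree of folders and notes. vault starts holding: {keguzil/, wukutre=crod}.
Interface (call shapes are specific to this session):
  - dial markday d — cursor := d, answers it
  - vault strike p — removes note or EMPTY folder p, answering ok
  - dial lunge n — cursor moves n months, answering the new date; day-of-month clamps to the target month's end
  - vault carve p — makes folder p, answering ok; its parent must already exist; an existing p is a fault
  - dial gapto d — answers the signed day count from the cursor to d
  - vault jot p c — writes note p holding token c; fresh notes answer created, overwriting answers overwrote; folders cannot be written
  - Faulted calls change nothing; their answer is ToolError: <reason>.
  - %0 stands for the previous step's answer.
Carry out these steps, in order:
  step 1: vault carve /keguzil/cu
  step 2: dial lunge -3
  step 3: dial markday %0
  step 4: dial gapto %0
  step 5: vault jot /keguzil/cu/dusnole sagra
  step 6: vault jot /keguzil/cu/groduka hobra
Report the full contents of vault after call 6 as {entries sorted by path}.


Answer: {keguzil/, keguzil/cu/, keguzil/cu/dusnole=sagra, keguzil/cu/groduka=hobra, wukutre=crod}

Derivation:
→ vault carve(p=/keguzil/cu)
← ok
→ dial lunge(n=-3)
← 1808-03-23
→ dial markday(d=%0)
← 1808-03-23
→ dial gapto(d=%0)
← 0
→ vault jot(p=/keguzil/cu/dusnole, c=sagra)
← created
→ vault jot(p=/keguzil/cu/groduka, c=hobra)
← created


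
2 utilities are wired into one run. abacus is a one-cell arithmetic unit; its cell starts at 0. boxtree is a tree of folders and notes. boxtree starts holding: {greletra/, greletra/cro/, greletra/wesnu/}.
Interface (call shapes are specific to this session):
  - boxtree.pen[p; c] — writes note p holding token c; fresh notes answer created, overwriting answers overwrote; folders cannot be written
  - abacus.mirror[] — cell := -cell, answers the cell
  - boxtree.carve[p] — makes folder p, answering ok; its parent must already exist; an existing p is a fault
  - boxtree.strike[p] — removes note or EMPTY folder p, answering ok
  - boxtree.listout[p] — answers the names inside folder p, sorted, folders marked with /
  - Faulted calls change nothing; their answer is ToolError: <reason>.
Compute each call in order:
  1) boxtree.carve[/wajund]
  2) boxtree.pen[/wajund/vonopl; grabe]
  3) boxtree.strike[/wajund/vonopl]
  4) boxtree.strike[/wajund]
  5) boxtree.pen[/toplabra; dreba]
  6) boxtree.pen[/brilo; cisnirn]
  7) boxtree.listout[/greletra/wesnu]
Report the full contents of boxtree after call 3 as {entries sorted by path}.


>>> boxtree.carve /wajund
:: ok
>>> boxtree.pen /wajund/vonopl grabe
:: created
>>> boxtree.strike /wajund/vonopl
:: ok
>>> boxtree.strike /wajund
:: ok
>>> boxtree.pen /toplabra dreba
:: created
>>> boxtree.pen /brilo cisnirn
:: created
>>> boxtree.listout /greletra/wesnu
:: []

Answer: {greletra/, greletra/cro/, greletra/wesnu/, wajund/}


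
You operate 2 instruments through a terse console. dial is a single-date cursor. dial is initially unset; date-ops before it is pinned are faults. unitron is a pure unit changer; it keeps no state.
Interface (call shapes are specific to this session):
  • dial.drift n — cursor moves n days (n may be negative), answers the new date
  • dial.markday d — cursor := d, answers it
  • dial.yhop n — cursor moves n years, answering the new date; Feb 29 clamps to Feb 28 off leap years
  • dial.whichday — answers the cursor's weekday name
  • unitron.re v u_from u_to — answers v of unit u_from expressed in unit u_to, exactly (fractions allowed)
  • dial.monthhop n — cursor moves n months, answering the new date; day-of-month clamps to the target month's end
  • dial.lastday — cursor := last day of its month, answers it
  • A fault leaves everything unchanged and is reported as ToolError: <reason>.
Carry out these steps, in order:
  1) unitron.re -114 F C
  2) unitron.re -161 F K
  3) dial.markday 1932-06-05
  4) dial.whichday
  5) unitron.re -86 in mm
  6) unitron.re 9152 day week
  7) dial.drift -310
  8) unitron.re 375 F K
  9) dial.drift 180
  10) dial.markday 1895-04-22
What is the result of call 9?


==> re(v='-114', u_from='F', u_to='C')
<== -730/9
==> re(v='-161', u_from='F', u_to='K')
<== 29867/180
==> markday(d='1932-06-05')
<== 1932-06-05
==> whichday()
<== Sunday
==> re(v='-86', u_from='in', u_to='mm')
<== -10922/5
==> re(v='9152', u_from='day', u_to='week')
<== 9152/7
==> drift(n='-310')
<== 1931-07-31
==> re(v='375', u_from='F', u_to='K')
<== 83467/180
==> drift(n='180')
<== 1932-01-27
==> markday(d='1895-04-22')
<== 1895-04-22

Answer: 1932-01-27


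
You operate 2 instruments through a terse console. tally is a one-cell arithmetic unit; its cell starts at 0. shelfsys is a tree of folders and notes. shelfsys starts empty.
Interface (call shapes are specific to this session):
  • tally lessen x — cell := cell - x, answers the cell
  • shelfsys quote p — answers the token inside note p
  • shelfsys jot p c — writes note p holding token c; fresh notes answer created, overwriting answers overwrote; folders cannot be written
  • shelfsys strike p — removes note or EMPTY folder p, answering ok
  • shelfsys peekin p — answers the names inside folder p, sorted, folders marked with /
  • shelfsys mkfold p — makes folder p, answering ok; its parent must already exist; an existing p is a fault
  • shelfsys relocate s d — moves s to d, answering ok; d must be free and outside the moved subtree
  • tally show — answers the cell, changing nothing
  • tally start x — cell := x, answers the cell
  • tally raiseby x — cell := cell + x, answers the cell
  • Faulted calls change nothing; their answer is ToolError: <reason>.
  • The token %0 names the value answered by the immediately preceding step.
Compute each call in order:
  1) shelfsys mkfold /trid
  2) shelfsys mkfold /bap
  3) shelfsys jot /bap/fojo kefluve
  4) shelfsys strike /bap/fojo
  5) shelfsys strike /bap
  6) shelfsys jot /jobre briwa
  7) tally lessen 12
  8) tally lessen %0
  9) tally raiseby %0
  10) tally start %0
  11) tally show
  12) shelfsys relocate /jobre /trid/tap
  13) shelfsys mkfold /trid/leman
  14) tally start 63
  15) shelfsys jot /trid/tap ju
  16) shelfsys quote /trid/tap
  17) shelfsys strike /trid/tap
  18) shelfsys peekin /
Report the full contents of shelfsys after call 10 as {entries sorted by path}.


> shelfsys mkfold p→/trid
[out] ok
> shelfsys mkfold p→/bap
[out] ok
> shelfsys jot p→/bap/fojo c→kefluve
[out] created
> shelfsys strike p→/bap/fojo
[out] ok
> shelfsys strike p→/bap
[out] ok
> shelfsys jot p→/jobre c→briwa
[out] created
> tally lessen x→12
[out] -12
> tally lessen x→%0
[out] 0
> tally raiseby x→%0
[out] 0
> tally start x→%0
[out] 0
> tally show
[out] 0
> shelfsys relocate s→/jobre d→/trid/tap
[out] ok
> shelfsys mkfold p→/trid/leman
[out] ok
> tally start x→63
[out] 63
> shelfsys jot p→/trid/tap c→ju
[out] overwrote
> shelfsys quote p→/trid/tap
[out] ju
> shelfsys strike p→/trid/tap
[out] ok
> shelfsys peekin p→/
[out] [trid/]

Answer: {jobre=briwa, trid/}


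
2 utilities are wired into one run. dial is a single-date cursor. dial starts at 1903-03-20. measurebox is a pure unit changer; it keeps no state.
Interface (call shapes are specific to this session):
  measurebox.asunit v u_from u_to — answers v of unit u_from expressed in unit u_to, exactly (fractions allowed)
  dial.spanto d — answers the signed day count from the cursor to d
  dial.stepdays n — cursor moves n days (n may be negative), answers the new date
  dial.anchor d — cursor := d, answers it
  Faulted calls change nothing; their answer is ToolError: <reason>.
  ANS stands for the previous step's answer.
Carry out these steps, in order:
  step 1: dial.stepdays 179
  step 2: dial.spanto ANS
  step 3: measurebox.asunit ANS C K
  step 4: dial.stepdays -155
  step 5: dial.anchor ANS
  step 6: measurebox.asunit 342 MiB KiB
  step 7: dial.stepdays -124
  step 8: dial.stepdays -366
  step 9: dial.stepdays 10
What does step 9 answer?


> stepdays n→179
[out] 1903-09-15
> spanto d→ANS
[out] 0
> asunit v→ANS u_from→C u_to→K
[out] 5463/20
> stepdays n→-155
[out] 1903-04-13
> anchor d→ANS
[out] 1903-04-13
> asunit v→342 u_from→MiB u_to→KiB
[out] 350208
> stepdays n→-124
[out] 1902-12-10
> stepdays n→-366
[out] 1901-12-09
> stepdays n→10
[out] 1901-12-19

Answer: 1901-12-19


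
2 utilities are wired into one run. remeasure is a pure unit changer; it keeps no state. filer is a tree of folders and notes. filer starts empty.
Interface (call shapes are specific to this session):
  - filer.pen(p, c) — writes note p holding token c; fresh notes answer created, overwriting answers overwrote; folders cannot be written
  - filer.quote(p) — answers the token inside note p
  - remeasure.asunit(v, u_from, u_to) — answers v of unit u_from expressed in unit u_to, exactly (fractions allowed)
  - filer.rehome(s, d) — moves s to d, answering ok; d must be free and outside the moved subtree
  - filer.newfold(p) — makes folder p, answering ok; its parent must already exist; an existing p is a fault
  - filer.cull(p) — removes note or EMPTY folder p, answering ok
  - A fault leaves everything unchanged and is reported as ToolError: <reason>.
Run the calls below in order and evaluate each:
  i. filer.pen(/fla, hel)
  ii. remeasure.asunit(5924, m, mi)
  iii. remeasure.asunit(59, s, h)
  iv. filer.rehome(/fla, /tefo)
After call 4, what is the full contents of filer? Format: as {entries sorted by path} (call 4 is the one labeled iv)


-> pen(p: /fla, c: hel)
<- created
-> asunit(v: 5924, u_from: m, u_to: mi)
<- 185125/50292
-> asunit(v: 59, u_from: s, u_to: h)
<- 59/3600
-> rehome(s: /fla, d: /tefo)
<- ok

Answer: {tefo=hel}


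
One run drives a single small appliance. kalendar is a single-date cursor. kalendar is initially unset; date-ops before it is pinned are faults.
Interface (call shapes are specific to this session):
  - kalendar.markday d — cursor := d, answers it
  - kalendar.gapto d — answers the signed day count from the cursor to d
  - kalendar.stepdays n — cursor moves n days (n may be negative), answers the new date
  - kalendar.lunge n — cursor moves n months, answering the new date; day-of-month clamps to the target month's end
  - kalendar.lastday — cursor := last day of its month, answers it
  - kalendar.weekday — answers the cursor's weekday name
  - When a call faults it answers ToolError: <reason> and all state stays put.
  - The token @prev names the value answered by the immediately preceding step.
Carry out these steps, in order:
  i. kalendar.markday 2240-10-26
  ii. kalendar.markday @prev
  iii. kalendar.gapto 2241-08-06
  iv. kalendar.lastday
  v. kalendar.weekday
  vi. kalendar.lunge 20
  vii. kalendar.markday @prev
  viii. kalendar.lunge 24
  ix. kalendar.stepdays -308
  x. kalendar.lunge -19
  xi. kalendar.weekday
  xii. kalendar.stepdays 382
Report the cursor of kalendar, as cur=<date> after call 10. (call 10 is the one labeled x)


Answer: cur=2242-01-27

Derivation:
I invoke markday with d→2240-10-26, → 2240-10-26.
I run markday with d→@prev, giving 2240-10-26.
I call gapto with d→2241-08-06, and see 284.
I run lastday(): 2240-10-31.
I run weekday(): Saturday.
I invoke lunge with n→20, → 2242-06-30.
I use markday with d→@prev, and observe 2242-06-30.
Using lunge with n→24: 2244-06-30.
Then stepdays with n→-308, yielding 2243-08-27.
Then lunge with n→-19, and observe 2242-01-27.
I use weekday, which returns Thursday.
Then stepdays with n→382, giving 2243-02-13.


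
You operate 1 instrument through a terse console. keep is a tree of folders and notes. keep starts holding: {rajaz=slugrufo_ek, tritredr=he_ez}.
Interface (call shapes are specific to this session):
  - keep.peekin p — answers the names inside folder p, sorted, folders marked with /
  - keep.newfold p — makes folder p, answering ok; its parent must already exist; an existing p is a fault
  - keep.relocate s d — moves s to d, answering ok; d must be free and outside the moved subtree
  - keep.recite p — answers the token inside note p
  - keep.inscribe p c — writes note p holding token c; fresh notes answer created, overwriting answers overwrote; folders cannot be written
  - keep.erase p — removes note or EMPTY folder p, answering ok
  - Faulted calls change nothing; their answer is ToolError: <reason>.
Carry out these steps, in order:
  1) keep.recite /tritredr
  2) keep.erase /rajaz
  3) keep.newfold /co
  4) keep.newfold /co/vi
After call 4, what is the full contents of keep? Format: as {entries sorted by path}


Answer: {co/, co/vi/, tritredr=he_ez}

Derivation:
I try recite using p: /tritredr, and see he_ez.
I use erase using p: /rajaz, yielding ok.
I use newfold using p: /co, and see ok.
Then newfold using p: /co/vi, giving ok.


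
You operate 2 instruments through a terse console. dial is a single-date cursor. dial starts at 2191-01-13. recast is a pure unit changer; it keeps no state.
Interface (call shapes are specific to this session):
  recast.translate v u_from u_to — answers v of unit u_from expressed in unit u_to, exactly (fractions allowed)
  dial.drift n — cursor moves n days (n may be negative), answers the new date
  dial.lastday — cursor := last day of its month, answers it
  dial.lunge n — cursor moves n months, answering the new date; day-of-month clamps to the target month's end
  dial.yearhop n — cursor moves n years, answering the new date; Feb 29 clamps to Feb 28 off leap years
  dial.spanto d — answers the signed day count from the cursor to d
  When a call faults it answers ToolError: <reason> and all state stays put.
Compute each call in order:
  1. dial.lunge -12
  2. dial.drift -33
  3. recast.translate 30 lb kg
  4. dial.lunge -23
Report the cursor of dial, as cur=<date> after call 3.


Answer: cur=2189-12-11

Derivation:
% 1. dial.lunge(n=-12) => 2190-01-13
% 2. dial.drift(n=-33) => 2189-12-11
% 3. recast.translate(v=30, u_from=lb, u_to=kg) => 136077711/10000000
% 4. dial.lunge(n=-23) => 2188-01-11


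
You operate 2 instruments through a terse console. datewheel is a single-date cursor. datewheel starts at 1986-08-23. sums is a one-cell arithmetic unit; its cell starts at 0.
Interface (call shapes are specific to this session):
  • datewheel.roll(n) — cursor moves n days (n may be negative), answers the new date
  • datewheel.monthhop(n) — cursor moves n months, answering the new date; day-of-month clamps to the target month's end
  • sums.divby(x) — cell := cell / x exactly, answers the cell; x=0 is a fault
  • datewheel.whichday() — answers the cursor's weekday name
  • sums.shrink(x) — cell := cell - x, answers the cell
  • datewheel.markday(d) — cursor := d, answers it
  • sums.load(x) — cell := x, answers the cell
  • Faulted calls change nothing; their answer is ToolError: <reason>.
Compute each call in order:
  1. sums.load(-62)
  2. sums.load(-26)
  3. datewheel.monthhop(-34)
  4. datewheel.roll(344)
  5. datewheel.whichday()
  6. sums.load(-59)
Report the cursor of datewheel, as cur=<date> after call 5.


Answer: cur=1984-10-01

Derivation:
>> load(x=-62)
<< -62
>> load(x=-26)
<< -26
>> monthhop(n=-34)
<< 1983-10-23
>> roll(n=344)
<< 1984-10-01
>> whichday()
<< Monday
>> load(x=-59)
<< -59


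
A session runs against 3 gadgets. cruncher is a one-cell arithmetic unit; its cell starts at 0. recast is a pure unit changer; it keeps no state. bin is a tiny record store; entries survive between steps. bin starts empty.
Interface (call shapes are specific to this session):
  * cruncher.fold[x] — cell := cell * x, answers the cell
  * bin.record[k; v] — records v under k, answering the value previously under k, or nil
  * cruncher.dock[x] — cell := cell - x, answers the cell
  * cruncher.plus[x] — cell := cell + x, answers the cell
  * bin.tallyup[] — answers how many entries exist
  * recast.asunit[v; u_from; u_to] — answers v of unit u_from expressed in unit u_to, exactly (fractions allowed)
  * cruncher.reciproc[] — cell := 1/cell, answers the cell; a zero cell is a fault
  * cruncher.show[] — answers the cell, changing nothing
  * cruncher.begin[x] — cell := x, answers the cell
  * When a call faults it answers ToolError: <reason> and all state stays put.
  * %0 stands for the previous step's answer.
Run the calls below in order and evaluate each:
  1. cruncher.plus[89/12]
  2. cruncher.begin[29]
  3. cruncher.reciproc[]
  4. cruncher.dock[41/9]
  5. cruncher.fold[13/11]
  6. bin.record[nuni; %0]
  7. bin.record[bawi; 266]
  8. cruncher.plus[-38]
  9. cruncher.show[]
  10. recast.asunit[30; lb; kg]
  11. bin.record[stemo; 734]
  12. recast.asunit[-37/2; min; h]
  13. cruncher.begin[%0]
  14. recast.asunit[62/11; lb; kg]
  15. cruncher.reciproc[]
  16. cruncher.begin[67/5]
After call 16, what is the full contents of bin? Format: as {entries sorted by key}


Act: plus[x: 89/12]
Obs: 89/12
Act: begin[x: 29]
Obs: 29
Act: reciproc[]
Obs: 1/29
Act: dock[x: 41/9]
Obs: -1180/261
Act: fold[x: 13/11]
Obs: -15340/2871
Act: record[k: nuni; v: %0]
Obs: nil
Act: record[k: bawi; v: 266]
Obs: nil
Act: plus[x: -38]
Obs: -124438/2871
Act: show[]
Obs: -124438/2871
Act: asunit[v: 30; u_from: lb; u_to: kg]
Obs: 136077711/10000000
Act: record[k: stemo; v: 734]
Obs: nil
Act: asunit[v: -37/2; u_from: min; u_to: h]
Obs: -37/120
Act: begin[x: %0]
Obs: -37/120
Act: asunit[v: 62/11; u_from: lb; u_to: kg]
Obs: 127830577/50000000
Act: reciproc[]
Obs: -120/37
Act: begin[x: 67/5]
Obs: 67/5

Answer: {bawi=266, nuni=-15340/2871, stemo=734}


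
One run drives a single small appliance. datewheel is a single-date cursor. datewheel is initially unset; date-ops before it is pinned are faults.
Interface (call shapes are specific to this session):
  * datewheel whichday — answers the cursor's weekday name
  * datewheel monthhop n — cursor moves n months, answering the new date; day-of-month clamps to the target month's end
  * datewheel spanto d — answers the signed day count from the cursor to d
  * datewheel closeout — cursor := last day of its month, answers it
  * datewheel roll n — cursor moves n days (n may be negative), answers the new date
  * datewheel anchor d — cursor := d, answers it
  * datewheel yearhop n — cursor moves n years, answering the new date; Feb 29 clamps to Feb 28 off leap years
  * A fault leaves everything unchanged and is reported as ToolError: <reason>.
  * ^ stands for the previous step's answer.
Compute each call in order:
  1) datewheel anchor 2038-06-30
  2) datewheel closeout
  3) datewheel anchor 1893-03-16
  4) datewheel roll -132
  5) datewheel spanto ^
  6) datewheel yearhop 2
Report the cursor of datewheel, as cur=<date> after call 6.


Answer: cur=1894-11-04

Derivation:
I run datewheel anchor on d: 2038-06-30, and get 2038-06-30.
I try datewheel closeout(), — result: 2038-06-30.
I try datewheel anchor on d: 1893-03-16, and see 1893-03-16.
I try datewheel roll on n: -132: 1892-11-04.
Then datewheel spanto on d: ^: 0.
I try datewheel yearhop on n: 2, and observe 1894-11-04.


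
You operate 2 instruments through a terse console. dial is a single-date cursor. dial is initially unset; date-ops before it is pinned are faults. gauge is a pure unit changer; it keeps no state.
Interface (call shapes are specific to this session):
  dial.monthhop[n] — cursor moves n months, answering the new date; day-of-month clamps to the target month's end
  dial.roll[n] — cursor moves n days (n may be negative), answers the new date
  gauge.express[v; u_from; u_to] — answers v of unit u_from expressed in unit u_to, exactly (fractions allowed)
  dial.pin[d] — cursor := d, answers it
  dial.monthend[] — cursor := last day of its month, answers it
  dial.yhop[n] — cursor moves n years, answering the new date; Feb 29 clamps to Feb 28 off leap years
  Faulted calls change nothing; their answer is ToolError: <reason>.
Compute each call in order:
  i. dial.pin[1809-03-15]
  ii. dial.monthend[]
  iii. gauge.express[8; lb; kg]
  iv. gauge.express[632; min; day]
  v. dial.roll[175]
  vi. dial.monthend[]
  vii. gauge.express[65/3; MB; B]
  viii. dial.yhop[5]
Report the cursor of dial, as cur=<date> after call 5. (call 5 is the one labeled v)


Answer: cur=1809-09-22

Derivation:
Using dial.pin on 1809-03-15, which returns 1809-03-15.
Using dial.monthend(), and observe 1809-03-31.
Then gauge.express on 8, lb, kg, which returns 45359237/12500000.
I call gauge.express on 632, min, day, giving 79/180.
I try dial.roll on 175: 1809-09-22.
I try dial.monthend, which returns 1809-09-30.
I invoke gauge.express on 65/3, MB, B, → 65000000/3.
I run dial.yhop on 5, — result: 1814-09-30.


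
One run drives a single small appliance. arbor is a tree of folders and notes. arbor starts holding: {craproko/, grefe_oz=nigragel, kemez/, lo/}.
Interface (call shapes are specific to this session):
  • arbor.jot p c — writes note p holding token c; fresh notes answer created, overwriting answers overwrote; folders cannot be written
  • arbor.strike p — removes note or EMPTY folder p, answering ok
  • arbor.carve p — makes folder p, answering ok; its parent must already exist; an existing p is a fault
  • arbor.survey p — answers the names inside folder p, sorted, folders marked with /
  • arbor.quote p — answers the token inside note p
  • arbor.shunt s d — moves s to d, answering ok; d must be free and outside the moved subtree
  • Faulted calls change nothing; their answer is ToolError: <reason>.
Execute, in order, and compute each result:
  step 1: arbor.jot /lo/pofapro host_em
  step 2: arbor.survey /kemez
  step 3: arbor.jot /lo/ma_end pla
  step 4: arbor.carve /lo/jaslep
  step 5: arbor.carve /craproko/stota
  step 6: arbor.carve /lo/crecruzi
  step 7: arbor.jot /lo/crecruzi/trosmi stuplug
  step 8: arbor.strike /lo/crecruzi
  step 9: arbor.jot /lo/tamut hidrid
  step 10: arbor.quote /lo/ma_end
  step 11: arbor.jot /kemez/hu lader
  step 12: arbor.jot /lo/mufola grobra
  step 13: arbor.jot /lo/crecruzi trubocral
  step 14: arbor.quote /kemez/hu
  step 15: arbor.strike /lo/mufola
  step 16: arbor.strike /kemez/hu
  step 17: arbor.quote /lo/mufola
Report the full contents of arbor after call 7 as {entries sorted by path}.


% arbor.jot p: /lo/pofapro c: host_em
:: created
% arbor.survey p: /kemez
:: []
% arbor.jot p: /lo/ma_end c: pla
:: created
% arbor.carve p: /lo/jaslep
:: ok
% arbor.carve p: /craproko/stota
:: ok
% arbor.carve p: /lo/crecruzi
:: ok
% arbor.jot p: /lo/crecruzi/trosmi c: stuplug
:: created
% arbor.strike p: /lo/crecruzi
:: ToolError: not empty
% arbor.jot p: /lo/tamut c: hidrid
:: created
% arbor.quote p: /lo/ma_end
:: pla
% arbor.jot p: /kemez/hu c: lader
:: created
% arbor.jot p: /lo/mufola c: grobra
:: created
% arbor.jot p: /lo/crecruzi c: trubocral
:: ToolError: is a directory
% arbor.quote p: /kemez/hu
:: lader
% arbor.strike p: /lo/mufola
:: ok
% arbor.strike p: /kemez/hu
:: ok
% arbor.quote p: /lo/mufola
:: ToolError: not found

Answer: {craproko/, craproko/stota/, grefe_oz=nigragel, kemez/, lo/, lo/crecruzi/, lo/crecruzi/trosmi=stuplug, lo/jaslep/, lo/ma_end=pla, lo/pofapro=host_em}


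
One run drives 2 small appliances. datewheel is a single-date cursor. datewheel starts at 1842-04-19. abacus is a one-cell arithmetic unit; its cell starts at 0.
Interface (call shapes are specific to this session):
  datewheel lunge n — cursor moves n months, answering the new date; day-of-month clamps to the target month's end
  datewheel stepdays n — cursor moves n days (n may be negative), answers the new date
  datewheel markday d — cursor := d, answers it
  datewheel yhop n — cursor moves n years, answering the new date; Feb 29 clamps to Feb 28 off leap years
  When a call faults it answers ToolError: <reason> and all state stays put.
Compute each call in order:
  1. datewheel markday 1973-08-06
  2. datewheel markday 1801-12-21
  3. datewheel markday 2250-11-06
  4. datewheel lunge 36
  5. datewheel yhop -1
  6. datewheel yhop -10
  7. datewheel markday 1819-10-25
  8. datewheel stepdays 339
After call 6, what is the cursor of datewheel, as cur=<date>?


# 1. datewheel markday(d='1973-08-06') ~> 1973-08-06
# 2. datewheel markday(d='1801-12-21') ~> 1801-12-21
# 3. datewheel markday(d='2250-11-06') ~> 2250-11-06
# 4. datewheel lunge(n='36') ~> 2253-11-06
# 5. datewheel yhop(n='-1') ~> 2252-11-06
# 6. datewheel yhop(n='-10') ~> 2242-11-06
# 7. datewheel markday(d='1819-10-25') ~> 1819-10-25
# 8. datewheel stepdays(n='339') ~> 1820-09-28

Answer: cur=2242-11-06
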